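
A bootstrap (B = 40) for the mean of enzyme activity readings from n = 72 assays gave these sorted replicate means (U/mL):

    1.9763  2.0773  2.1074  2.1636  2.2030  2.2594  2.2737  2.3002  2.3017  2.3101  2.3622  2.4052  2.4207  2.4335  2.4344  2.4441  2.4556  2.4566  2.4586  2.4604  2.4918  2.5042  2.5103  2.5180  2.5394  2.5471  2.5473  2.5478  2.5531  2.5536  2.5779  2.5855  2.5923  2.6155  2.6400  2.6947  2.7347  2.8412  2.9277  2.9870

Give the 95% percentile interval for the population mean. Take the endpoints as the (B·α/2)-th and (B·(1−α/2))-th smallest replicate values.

(1.9763, 2.9277)

α = 0.05; lower rank = 40 × 0.025 = 1; upper rank = 40 × 0.975 = 39.
The 1st smallest replicate is 1.9763; the 39th is 2.9277.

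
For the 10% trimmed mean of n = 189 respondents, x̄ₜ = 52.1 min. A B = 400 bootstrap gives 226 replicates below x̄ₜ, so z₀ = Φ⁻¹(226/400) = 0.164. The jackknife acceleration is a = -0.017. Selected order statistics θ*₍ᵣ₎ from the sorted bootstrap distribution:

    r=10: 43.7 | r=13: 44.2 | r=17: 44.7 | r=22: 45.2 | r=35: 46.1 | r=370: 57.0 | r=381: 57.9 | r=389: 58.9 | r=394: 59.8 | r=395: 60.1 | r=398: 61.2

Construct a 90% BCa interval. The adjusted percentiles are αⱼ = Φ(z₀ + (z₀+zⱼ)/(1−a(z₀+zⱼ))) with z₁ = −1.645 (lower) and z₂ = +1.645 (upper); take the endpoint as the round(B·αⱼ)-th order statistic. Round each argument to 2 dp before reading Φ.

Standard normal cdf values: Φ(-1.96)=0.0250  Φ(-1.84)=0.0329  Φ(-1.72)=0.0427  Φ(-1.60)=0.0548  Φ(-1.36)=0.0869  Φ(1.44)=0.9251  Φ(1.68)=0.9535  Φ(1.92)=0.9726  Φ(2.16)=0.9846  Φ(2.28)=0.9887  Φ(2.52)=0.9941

Lower: z₀ + z₁ = 0.164 + (-1.645) = -1.481; 1 − a(z₀+z₁) = 1 − (-0.017)(-1.481) = 0.9748; argument = 0.164 + (-1.481)/0.9748 = -1.3553 → -1.36.
α₁ = Φ(-1.36) = 0.0869; rank = round(400 × 0.0869) = 35; θ*₍35₎ = 46.1.
Upper: z₀ + z₂ = 1.809; 1 − a(z₀+z₂) = 1.0308; argument = 1.9190 → 1.92; α₂ = 0.9726; rank = 389; θ*₍389₎ = 58.9.

(46.1, 58.9)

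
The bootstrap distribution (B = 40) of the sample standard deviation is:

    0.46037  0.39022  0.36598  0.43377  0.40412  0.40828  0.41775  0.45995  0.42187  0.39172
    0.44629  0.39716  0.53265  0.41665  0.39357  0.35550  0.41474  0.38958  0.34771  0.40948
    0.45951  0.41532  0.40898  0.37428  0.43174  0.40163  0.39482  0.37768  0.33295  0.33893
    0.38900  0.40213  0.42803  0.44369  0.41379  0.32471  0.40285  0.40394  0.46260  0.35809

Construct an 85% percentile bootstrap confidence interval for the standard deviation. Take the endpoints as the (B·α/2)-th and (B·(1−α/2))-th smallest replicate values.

Sorted replicates: 0.32471, 0.33295, 0.33893, 0.34771, 0.35550, 0.35809, 0.36598, 0.37428, 0.37768, 0.38900, 0.38958, 0.39022, 0.39172, 0.39357, 0.39482, 0.39716, 0.40163, 0.40213, 0.40285, 0.40394, 0.40412, 0.40828, 0.40898, 0.40948, 0.41379, 0.41474, 0.41532, 0.41665, 0.41775, 0.42187, 0.42803, 0.43174, 0.43377, 0.44369, 0.44629, 0.45951, 0.45995, 0.46037, 0.46260, 0.53265
α = 0.15; lower rank = 40 × 0.075 = 3; upper rank = 40 × 0.925 = 37.
The 3rd smallest replicate is 0.33893; the 37th is 0.45995.

(0.33893, 0.45995)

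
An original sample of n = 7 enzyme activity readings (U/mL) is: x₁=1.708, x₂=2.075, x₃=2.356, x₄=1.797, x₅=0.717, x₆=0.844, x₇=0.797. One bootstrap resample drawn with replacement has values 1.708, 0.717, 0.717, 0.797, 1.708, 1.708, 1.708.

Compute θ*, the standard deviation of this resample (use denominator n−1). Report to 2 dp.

Mean = 1.2947; sum of squared deviations = 1.5984
s² = 1.5984 / 6 = 0.2664
s = √0.2664 = 0.52

θ* = 0.52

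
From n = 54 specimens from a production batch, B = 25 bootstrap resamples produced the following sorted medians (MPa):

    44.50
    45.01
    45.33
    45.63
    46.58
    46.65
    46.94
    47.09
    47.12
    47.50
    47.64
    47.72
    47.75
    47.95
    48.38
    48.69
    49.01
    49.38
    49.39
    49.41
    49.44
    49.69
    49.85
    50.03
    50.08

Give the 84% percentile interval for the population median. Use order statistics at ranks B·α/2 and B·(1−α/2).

α = 0.16; lower rank = 25 × 0.080 = 2; upper rank = 25 × 0.920 = 23.
The 2nd smallest replicate is 45.01; the 23rd is 49.85.

(45.01, 49.85)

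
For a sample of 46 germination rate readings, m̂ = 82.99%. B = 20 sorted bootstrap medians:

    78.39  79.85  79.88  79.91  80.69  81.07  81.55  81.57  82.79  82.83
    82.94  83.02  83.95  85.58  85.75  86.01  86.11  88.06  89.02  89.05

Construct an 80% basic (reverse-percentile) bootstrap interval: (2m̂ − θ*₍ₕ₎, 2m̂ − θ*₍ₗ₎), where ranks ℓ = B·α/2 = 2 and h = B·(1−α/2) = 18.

(77.92, 86.13)

Percentile endpoints at ranks 2 and 18: θ*₍2₎ = 79.85, θ*₍18₎ = 88.06.
Basic interval reflects these around m̂:
  lower = 2 × 82.99 − 88.06 = 77.92
  upper = 2 × 82.99 − 79.85 = 86.13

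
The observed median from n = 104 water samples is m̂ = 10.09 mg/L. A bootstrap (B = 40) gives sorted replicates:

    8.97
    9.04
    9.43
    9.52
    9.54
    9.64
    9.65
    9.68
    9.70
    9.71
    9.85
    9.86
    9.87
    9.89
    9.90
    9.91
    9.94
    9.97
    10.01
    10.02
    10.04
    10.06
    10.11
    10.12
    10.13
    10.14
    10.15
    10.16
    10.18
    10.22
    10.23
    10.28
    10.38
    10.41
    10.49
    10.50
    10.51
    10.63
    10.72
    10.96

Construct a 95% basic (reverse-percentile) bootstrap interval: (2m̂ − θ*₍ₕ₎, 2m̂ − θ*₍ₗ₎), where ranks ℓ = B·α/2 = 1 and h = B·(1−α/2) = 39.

Percentile endpoints at ranks 1 and 39: θ*₍1₎ = 8.97, θ*₍39₎ = 10.72.
Basic interval reflects these around m̂:
  lower = 2 × 10.09 − 10.72 = 9.46
  upper = 2 × 10.09 − 8.97 = 11.21

(9.46, 11.21)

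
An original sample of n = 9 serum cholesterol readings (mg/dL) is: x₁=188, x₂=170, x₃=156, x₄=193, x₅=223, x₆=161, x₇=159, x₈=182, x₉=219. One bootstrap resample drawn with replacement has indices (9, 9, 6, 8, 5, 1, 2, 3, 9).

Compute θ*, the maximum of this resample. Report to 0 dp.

θ* = 223

Resample values: 219, 219, 161, 182, 223, 188, 170, 156, 219.
Maximum = 223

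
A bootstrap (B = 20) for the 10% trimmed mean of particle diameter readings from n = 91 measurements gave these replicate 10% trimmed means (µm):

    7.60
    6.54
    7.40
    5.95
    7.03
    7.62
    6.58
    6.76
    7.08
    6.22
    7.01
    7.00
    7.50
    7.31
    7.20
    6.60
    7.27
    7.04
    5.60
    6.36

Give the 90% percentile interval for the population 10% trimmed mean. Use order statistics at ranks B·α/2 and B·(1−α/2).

(5.60, 7.60)

Sorted replicates: 5.60, 5.95, 6.22, 6.36, 6.54, 6.58, 6.60, 6.76, 7.00, 7.01, 7.03, 7.04, 7.08, 7.20, 7.27, 7.31, 7.40, 7.50, 7.60, 7.62
α = 0.10; lower rank = 20 × 0.050 = 1; upper rank = 20 × 0.950 = 19.
The 1st smallest replicate is 5.60; the 19th is 7.60.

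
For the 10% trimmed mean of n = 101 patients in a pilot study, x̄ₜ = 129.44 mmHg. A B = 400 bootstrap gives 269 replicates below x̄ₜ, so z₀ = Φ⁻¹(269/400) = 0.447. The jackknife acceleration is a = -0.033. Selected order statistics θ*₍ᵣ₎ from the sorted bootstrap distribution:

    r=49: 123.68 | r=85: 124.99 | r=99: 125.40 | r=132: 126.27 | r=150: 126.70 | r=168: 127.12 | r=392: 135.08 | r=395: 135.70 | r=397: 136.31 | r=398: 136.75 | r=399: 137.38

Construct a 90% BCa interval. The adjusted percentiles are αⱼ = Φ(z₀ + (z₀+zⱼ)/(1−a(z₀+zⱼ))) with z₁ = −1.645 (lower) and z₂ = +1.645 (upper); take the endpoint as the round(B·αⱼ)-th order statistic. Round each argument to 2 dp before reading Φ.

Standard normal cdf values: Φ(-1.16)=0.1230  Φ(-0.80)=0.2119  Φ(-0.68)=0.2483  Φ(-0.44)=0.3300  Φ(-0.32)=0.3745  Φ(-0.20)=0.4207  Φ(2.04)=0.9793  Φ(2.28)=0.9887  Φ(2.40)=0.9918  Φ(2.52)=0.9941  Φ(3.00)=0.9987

(124.99, 136.31)

Lower: z₀ + z₁ = 0.447 + (-1.645) = -1.198; 1 − a(z₀+z₁) = 1 − (-0.033)(-1.198) = 0.9605; argument = 0.447 + (-1.198)/0.9605 = -0.8003 → -0.80.
α₁ = Φ(-0.80) = 0.2119; rank = round(400 × 0.2119) = 85; θ*₍85₎ = 124.99.
Upper: z₀ + z₂ = 2.092; 1 − a(z₀+z₂) = 1.0690; argument = 2.4039 → 2.40; α₂ = 0.9918; rank = 397; θ*₍397₎ = 136.31.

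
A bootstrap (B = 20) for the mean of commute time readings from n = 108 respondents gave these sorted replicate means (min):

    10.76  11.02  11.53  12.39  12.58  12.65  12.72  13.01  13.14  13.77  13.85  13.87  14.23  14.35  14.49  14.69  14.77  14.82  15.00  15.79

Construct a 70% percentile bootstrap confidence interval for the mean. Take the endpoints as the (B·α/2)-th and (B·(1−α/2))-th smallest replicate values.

α = 0.30; lower rank = 20 × 0.150 = 3; upper rank = 20 × 0.850 = 17.
The 3rd smallest replicate is 11.53; the 17th is 14.77.

(11.53, 14.77)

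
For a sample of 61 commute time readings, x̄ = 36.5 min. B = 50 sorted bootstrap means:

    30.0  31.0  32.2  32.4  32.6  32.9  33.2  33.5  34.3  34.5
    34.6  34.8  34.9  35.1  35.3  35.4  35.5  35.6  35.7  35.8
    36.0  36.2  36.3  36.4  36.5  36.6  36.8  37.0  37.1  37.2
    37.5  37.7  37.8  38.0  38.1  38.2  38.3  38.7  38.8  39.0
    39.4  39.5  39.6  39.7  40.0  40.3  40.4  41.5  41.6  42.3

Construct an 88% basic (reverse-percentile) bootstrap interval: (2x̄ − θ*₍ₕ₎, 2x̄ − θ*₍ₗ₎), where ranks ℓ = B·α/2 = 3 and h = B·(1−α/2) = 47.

(32.6, 40.8)

Percentile endpoints at ranks 3 and 47: θ*₍3₎ = 32.2, θ*₍47₎ = 40.4.
Basic interval reflects these around x̄:
  lower = 2 × 36.5 − 40.4 = 32.6
  upper = 2 × 36.5 − 32.2 = 40.8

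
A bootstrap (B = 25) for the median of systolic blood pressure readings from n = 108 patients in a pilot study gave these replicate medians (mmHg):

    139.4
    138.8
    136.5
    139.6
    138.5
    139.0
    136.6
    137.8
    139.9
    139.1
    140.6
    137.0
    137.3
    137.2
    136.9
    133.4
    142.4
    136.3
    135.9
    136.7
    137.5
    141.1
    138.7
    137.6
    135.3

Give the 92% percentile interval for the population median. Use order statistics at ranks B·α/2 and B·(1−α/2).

(133.4, 141.1)

Sorted replicates: 133.4, 135.3, 135.9, 136.3, 136.5, 136.6, 136.7, 136.9, 137.0, 137.2, 137.3, 137.5, 137.6, 137.8, 138.5, 138.7, 138.8, 139.0, 139.1, 139.4, 139.6, 139.9, 140.6, 141.1, 142.4
α = 0.08; lower rank = 25 × 0.040 = 1; upper rank = 25 × 0.960 = 24.
The 1st smallest replicate is 133.4; the 24th is 141.1.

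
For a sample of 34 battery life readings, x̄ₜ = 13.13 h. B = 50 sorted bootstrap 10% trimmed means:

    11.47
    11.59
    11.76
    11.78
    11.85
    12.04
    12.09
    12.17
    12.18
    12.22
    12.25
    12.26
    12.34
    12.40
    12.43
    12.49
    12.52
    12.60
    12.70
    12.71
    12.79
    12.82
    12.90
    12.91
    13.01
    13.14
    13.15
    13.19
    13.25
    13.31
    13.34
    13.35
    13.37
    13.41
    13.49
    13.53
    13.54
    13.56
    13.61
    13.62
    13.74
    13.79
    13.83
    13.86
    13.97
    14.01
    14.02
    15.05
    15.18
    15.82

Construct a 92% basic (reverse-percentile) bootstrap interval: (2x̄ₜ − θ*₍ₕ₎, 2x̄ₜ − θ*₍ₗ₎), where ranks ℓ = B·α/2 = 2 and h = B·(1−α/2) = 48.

Percentile endpoints at ranks 2 and 48: θ*₍2₎ = 11.59, θ*₍48₎ = 15.05.
Basic interval reflects these around x̄ₜ:
  lower = 2 × 13.13 − 15.05 = 11.21
  upper = 2 × 13.13 − 11.59 = 14.67

(11.21, 14.67)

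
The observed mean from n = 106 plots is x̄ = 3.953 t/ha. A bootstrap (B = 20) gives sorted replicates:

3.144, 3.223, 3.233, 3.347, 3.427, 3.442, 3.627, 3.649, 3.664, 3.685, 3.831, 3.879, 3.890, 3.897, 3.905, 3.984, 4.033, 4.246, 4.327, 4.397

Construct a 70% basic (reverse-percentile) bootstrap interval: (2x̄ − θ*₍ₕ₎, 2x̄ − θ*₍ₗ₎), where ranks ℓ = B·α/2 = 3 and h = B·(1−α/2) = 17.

(3.873, 4.673)

Percentile endpoints at ranks 3 and 17: θ*₍3₎ = 3.233, θ*₍17₎ = 4.033.
Basic interval reflects these around x̄:
  lower = 2 × 3.953 − 4.033 = 3.873
  upper = 2 × 3.953 − 3.233 = 4.673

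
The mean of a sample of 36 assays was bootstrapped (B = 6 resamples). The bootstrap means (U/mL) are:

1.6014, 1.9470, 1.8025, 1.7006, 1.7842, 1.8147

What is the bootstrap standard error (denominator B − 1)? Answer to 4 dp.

Bootstrap SE is the standard deviation of the 6 replicate means.
Mean of replicates: (1.6014 + 1.9470 + 1.8025 + 1.7006 + 1.7842 + 1.8147) / 6 = 10.65040 / 6 = 1.77507
Sum of squared deviations: (−0.17367)² + (+0.17193)² + (+0.02743)² + (−0.07447)² + (+0.00913)² + (+0.03963)² = 0.06767
Variance = 0.06767 / 5 = 0.01353
SE* = √0.01353

SE* = 0.1163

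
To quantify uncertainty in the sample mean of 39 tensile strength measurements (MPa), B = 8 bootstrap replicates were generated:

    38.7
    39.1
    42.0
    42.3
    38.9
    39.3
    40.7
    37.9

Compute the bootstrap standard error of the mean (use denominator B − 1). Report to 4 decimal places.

Bootstrap SE is the standard deviation of the 8 replicate means.
Mean of replicates: (38.7 + 39.1 + 42.0 + 42.3 + 38.9 + 39.3 + 40.7 + 37.9) / 8 = 318.90000 / 8 = 39.86250
Sum of squared deviations: (−1.16250)² + (−0.76250)² + (+2.13750)² + (+2.43750)² + (−0.96250)² + (−0.56250)² + (+0.83750)² + (−1.96250)² = 18.23875
Variance = 18.23875 / 7 = 2.60554
SE* = √2.60554

SE* = 1.6142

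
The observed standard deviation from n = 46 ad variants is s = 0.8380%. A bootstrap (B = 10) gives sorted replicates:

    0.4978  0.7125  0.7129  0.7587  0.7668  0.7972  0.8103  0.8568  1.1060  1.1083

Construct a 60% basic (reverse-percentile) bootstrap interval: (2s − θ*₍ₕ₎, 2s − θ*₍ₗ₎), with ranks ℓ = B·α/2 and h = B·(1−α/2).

Percentile endpoints at ranks 2 and 8: θ*₍2₎ = 0.7125, θ*₍8₎ = 0.8568.
Basic interval reflects these around s:
  lower = 2 × 0.8380 − 0.8568 = 0.8192
  upper = 2 × 0.8380 − 0.7125 = 0.9635

(0.8192, 0.9635)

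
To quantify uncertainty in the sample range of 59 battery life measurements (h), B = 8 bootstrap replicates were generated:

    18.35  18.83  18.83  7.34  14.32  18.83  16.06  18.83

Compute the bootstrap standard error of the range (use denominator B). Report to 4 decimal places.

Bootstrap SE is the standard deviation of the 8 replicate ranges.
Mean of replicates: (18.35 + 18.83 + 18.83 + 7.34 + 14.32 + 18.83 + 16.06 + 18.83) / 8 = 131.39000 / 8 = 16.42375
Sum of squared deviations: (+1.92625)² + (+2.40625)² + (+2.40625)² + (−9.08375)² + (−2.10375)² + (+2.40625)² + (−0.36375)² + (+2.40625)² = 113.94319
Variance = 113.94319 / 8 = 14.24290
SE* = √14.24290

SE* = 3.7740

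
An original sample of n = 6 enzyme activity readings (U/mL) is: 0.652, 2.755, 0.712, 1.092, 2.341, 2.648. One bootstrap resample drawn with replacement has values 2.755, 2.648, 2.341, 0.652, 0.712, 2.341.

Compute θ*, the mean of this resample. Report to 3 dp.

Mean = (2.755 + 2.648 + 2.341 + 0.652 + 0.712 + 2.341) / 6 = 11.4490 / 6 = 1.908

θ* = 1.908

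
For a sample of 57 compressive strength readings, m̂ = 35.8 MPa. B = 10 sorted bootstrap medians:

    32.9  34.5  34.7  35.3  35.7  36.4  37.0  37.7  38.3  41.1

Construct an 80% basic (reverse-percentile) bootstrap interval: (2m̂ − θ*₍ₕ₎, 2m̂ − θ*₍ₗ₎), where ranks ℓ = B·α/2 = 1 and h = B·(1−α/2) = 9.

(33.3, 38.7)

Percentile endpoints at ranks 1 and 9: θ*₍1₎ = 32.9, θ*₍9₎ = 38.3.
Basic interval reflects these around m̂:
  lower = 2 × 35.8 − 38.3 = 33.3
  upper = 2 × 35.8 − 32.9 = 38.7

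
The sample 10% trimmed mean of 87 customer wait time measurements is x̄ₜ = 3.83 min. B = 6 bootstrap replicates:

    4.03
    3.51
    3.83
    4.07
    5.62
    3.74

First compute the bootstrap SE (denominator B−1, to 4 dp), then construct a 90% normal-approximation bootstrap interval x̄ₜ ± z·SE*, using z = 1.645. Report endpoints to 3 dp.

(2.586, 5.074)

Mean of replicates = 4.1333; sum of squared deviations = 2.8601; SE* = √(2.8601/5) = 0.7563
Margin = 1.645 × 0.7563 = 1.2441
Interval: 3.83 ± 1.2441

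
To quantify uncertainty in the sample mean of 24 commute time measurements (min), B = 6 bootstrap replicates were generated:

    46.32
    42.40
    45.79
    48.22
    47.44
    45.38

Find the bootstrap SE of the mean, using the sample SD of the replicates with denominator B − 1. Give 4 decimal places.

Bootstrap SE is the standard deviation of the 6 replicate means.
Mean of replicates: (46.32 + 42.40 + 45.79 + 48.22 + 47.44 + 45.38) / 6 = 275.55000 / 6 = 45.92500
Sum of squared deviations: (+0.39500)² + (−3.52500)² + (−0.13500)² + (+2.29500)² + (+1.51500)² + (−0.54500)² = 20.45915
Variance = 20.45915 / 5 = 4.09183
SE* = √4.09183

SE* = 2.0228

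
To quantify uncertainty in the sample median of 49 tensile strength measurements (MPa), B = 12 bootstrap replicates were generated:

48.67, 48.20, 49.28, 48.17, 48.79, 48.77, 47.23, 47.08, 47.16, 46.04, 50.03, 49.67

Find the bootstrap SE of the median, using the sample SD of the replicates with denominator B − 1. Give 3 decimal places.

SE* = 1.186

Bootstrap SE is the standard deviation of the 12 replicate medians.
Mean of replicates: (48.67 + 48.20 + 49.28 + 48.17 + 48.79 + 48.77 + 47.23 + 47.08 + 47.16 + 46.04 + 50.03 + 49.67) / 12 = 579.0900 / 12 = 48.2575
Sum of squared deviations: (+0.4125)² + (−0.0575)² + (+1.0225)² + (−0.0875)² + (+0.5325)² + (+0.5125)² + (−1.0275)² + (−1.1775)² + (−1.0975)² + (−2.2175)² + (+1.7725)² + (+1.4125)² = 15.4738
Variance = 15.4738 / 11 = 1.4067
SE* = √1.4067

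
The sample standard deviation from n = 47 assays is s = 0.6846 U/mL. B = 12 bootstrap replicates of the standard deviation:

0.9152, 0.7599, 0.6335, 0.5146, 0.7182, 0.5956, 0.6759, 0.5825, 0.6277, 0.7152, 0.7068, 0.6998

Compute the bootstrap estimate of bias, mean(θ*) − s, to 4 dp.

bias = −0.0059

mean(θ*) = (0.9152 + 0.7599 + 0.6335 + 0.5146 + 0.7182 + 0.5956 + 0.6759 + 0.5825 + 0.6277 + 0.7152 + 0.7068 + 0.6998) / 12 = 0.67874
bias = 0.67874 − 0.6846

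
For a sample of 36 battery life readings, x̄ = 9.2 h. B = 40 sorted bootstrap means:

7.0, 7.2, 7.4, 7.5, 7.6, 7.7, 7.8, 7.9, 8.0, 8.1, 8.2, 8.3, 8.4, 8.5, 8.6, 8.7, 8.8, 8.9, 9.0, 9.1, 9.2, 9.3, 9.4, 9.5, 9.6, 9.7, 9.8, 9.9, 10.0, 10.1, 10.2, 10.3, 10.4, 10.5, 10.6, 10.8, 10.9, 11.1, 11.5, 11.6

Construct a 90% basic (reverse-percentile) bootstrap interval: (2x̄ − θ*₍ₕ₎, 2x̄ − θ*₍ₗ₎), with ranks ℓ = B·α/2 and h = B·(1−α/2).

(7.3, 11.2)

Percentile endpoints at ranks 2 and 38: θ*₍2₎ = 7.2, θ*₍38₎ = 11.1.
Basic interval reflects these around x̄:
  lower = 2 × 9.2 − 11.1 = 7.3
  upper = 2 × 9.2 − 7.2 = 11.2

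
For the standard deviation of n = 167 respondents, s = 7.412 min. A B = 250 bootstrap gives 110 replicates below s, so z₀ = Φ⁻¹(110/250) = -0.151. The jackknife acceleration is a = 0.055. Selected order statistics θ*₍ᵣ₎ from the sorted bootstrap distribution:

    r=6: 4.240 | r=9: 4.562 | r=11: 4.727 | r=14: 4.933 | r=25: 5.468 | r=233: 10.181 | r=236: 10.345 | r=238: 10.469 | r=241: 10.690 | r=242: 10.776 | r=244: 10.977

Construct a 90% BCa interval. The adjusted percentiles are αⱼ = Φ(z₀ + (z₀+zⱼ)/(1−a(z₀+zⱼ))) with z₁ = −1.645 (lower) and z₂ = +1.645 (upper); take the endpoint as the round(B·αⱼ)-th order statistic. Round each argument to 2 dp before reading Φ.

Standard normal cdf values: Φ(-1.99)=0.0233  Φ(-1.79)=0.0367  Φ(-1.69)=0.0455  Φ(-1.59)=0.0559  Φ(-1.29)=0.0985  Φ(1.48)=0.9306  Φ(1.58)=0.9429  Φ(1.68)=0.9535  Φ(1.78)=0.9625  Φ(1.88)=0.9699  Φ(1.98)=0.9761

(4.562, 10.181)

Lower: z₀ + z₁ = -0.151 + (-1.645) = -1.796; 1 − a(z₀+z₁) = 1 − (0.055)(-1.796) = 1.0988; argument = -0.151 + (-1.796)/1.0988 = -1.7855 → -1.79.
α₁ = Φ(-1.79) = 0.0367; rank = round(250 × 0.0367) = 9; θ*₍9₎ = 4.562.
Upper: z₀ + z₂ = 1.494; 1 − a(z₀+z₂) = 0.9178; argument = 1.4768 → 1.48; α₂ = 0.9306; rank = 233; θ*₍233₎ = 10.181.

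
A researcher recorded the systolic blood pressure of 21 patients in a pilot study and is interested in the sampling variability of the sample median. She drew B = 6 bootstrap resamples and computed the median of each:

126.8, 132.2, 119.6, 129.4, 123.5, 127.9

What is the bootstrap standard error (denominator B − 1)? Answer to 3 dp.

SE* = 4.462

Bootstrap SE is the standard deviation of the 6 replicate medians.
Mean of replicates: (126.8 + 132.2 + 119.6 + 129.4 + 123.5 + 127.9) / 6 = 759.4000 / 6 = 126.5667
Sum of squared deviations: (+0.2333)² + (+5.6333)² + (−6.9667)² + (+2.8333)² + (−3.0667)² + (+1.3333)² = 99.5333
Variance = 99.5333 / 5 = 19.9067
SE* = √19.9067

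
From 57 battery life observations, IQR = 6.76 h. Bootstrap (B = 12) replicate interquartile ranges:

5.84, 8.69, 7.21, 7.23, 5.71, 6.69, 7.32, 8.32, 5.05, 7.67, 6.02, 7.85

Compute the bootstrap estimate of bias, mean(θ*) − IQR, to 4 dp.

mean(θ*) = (5.84 + 8.69 + 7.21 + 7.23 + 5.71 + 6.69 + 7.32 + 8.32 + 5.05 + 7.67 + 6.02 + 7.85) / 12 = 6.96667
bias = 6.96667 − 6.76

bias = +0.2067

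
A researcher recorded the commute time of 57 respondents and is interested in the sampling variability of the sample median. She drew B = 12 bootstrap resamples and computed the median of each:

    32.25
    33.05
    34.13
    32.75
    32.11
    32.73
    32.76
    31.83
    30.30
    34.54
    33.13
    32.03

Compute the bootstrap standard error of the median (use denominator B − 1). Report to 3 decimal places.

Bootstrap SE is the standard deviation of the 12 replicate medians.
Mean of replicates: (32.25 + 33.05 + 34.13 + 32.75 + 32.11 + 32.73 + 32.76 + 31.83 + 30.30 + 34.54 + 33.13 + 32.03) / 12 = 391.6100 / 12 = 32.6342
Sum of squared deviations: (−0.3842)² + (+0.4158)² + (+1.4958)² + (+0.1158)² + (−0.5242)² + (+0.0958)² + (+0.1258)² + (−0.8042)² + (−2.3342)² + (+1.9058)² + (+0.4958)² + (−0.6042)² = 13.2093
Variance = 13.2093 / 11 = 1.2008
SE* = √1.2008

SE* = 1.096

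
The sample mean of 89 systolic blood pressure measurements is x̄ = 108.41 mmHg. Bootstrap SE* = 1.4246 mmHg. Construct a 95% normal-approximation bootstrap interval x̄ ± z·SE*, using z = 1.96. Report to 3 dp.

(105.618, 111.202)

Margin = 1.96 × 1.4246 = 2.7922
Interval: 108.41 ± 2.7922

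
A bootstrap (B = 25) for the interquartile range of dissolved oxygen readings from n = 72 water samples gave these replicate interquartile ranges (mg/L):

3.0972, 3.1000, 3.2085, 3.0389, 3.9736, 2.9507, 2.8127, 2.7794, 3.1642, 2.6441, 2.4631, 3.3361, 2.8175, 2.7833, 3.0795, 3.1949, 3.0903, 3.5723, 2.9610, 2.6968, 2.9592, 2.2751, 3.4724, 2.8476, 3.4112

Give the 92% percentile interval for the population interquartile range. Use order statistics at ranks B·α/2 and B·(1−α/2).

Sorted replicates: 2.2751, 2.4631, 2.6441, 2.6968, 2.7794, 2.7833, 2.8127, 2.8175, 2.8476, 2.9507, 2.9592, 2.9610, 3.0389, 3.0795, 3.0903, 3.0972, 3.1000, 3.1642, 3.1949, 3.2085, 3.3361, 3.4112, 3.4724, 3.5723, 3.9736
α = 0.08; lower rank = 25 × 0.040 = 1; upper rank = 25 × 0.960 = 24.
The 1st smallest replicate is 2.2751; the 24th is 3.5723.

(2.2751, 3.5723)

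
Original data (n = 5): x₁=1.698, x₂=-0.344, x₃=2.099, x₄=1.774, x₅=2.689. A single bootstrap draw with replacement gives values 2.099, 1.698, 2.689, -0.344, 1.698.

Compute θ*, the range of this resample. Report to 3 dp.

Range = 2.689 − -0.344 = 3.033

θ* = 3.033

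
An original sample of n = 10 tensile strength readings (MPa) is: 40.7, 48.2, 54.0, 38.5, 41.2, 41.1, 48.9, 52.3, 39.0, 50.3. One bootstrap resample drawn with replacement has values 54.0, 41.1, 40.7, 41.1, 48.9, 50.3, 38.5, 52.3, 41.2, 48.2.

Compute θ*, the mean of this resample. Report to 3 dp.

θ* = 45.630

Mean = (54.0 + 41.1 + 40.7 + 41.1 + 48.9 + 50.3 + 38.5 + 52.3 + 41.2 + 48.2) / 10 = 456.30 / 10 = 45.630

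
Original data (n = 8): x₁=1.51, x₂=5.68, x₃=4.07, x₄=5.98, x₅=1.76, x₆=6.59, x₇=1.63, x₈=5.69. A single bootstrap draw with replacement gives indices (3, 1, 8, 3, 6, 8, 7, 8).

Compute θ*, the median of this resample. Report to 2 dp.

θ* = 4.88

Resample values: 4.07, 1.51, 5.69, 4.07, 6.59, 5.69, 1.63, 5.69.
Sorted: 1.51, 1.63, 4.07, 4.07, 5.69, 5.69, 5.69, 6.59
Median = average of the two middle values = 4.88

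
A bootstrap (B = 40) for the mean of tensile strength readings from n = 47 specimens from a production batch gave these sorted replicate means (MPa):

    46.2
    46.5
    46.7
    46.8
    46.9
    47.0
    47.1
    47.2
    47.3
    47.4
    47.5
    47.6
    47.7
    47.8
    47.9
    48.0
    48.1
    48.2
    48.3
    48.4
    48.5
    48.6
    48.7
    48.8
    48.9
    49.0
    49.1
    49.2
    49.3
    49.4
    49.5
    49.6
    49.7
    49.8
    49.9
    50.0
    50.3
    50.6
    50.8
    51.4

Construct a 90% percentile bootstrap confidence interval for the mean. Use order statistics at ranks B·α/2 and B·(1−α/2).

(46.5, 50.6)

α = 0.10; lower rank = 40 × 0.050 = 2; upper rank = 40 × 0.950 = 38.
The 2nd smallest replicate is 46.5; the 38th is 50.6.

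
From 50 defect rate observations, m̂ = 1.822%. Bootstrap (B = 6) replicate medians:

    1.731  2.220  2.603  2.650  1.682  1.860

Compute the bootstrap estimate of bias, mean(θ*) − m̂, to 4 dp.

bias = +0.3023

mean(θ*) = (1.731 + 2.220 + 2.603 + 2.650 + 1.682 + 1.860) / 6 = 2.12433
bias = 2.12433 − 1.822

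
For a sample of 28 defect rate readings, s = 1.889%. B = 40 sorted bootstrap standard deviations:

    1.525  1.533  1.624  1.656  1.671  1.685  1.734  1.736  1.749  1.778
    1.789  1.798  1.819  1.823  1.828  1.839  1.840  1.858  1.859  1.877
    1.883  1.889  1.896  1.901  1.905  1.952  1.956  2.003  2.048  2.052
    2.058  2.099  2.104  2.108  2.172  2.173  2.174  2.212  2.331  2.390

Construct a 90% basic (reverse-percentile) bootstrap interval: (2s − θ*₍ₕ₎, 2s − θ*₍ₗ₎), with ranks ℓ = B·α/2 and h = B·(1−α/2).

Percentile endpoints at ranks 2 and 38: θ*₍2₎ = 1.533, θ*₍38₎ = 2.212.
Basic interval reflects these around s:
  lower = 2 × 1.889 − 2.212 = 1.566
  upper = 2 × 1.889 − 1.533 = 2.245

(1.566, 2.245)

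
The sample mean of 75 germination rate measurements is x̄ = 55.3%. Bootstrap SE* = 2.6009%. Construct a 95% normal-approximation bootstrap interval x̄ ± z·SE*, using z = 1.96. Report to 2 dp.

Margin = 1.96 × 2.6009 = 5.098
Interval: 55.3 ± 5.098

(50.20, 60.40)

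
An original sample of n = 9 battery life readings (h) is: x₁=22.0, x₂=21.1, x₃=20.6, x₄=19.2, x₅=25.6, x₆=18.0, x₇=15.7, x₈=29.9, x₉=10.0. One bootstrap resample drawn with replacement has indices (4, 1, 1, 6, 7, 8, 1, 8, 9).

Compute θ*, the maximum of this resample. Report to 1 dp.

Resample values: 19.2, 22.0, 22.0, 18.0, 15.7, 29.9, 22.0, 29.9, 10.0.
Maximum = 29.9

θ* = 29.9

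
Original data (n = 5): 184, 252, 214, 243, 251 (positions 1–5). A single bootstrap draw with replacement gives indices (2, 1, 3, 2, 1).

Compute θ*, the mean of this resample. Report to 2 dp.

θ* = 217.20

Resample values: 252, 184, 214, 252, 184.
Mean = (252 + 184 + 214 + 252 + 184) / 5 = 1086.0 / 5 = 217.20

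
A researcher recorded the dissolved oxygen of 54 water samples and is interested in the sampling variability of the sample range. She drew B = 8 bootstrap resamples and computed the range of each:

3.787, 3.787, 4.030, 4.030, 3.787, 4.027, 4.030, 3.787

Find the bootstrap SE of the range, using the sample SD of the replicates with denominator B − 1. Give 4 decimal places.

SE* = 0.1295

Bootstrap SE is the standard deviation of the 8 replicate ranges.
Mean of replicates: (3.787 + 3.787 + 4.030 + 4.030 + 3.787 + 4.027 + 4.030 + 3.787) / 8 = 31.26500 / 8 = 3.90813
Sum of squared deviations: (−0.12113)² + (−0.12113)² + (+0.12188)² + (+0.12188)² + (−0.12113)² + (+0.11888)² + (+0.12188)² + (−0.12113)² = 0.11738
Variance = 0.11738 / 7 = 0.01677
SE* = √0.01677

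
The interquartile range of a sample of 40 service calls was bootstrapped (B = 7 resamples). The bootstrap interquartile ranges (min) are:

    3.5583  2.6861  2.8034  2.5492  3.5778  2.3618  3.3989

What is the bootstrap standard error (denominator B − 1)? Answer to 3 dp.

Bootstrap SE is the standard deviation of the 7 replicate interquartile ranges.
Mean of replicates: (3.5583 + 2.6861 + 2.8034 + 2.5492 + 3.5778 + 2.3618 + 3.3989) / 7 = 20.93550 / 7 = 2.99079
Sum of squared deviations: (+0.56751)² + (−0.30469)² + (−0.18739)² + (−0.44159)² + (+0.58701)² + (−0.62899)² + (+0.40811)² = 1.55178
Variance = 1.55178 / 6 = 0.25863
SE* = √0.25863

SE* = 0.509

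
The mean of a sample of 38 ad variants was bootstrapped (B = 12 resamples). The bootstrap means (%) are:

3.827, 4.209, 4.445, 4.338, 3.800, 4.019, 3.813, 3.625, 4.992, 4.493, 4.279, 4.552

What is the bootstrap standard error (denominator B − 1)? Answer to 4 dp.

Bootstrap SE is the standard deviation of the 12 replicate means.
Mean of replicates: (3.827 + 4.209 + 4.445 + 4.338 + 3.800 + 4.019 + 3.813 + 3.625 + 4.992 + 4.493 + 4.279 + 4.552) / 12 = 50.39200 / 12 = 4.19933
Sum of squared deviations: (−0.37233)² + (+0.00967)² + (+0.24567)² + (+0.13867)² + (−0.39933)² + (−0.18033)² + (−0.38633)² + (−0.57433)² + (+0.79267)² + (+0.29367)² + (+0.07967)² + (+0.35267)² = 1.73469
Variance = 1.73469 / 11 = 0.15770
SE* = √0.15770

SE* = 0.3971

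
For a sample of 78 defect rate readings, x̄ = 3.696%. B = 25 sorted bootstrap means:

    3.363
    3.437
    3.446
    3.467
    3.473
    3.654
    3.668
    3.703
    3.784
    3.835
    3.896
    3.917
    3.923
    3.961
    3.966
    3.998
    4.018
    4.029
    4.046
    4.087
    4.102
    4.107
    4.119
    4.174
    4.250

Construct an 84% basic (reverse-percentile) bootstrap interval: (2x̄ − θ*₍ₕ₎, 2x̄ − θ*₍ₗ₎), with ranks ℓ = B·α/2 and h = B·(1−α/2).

Percentile endpoints at ranks 2 and 23: θ*₍2₎ = 3.437, θ*₍23₎ = 4.119.
Basic interval reflects these around x̄:
  lower = 2 × 3.696 − 4.119 = 3.273
  upper = 2 × 3.696 − 3.437 = 3.955

(3.273, 3.955)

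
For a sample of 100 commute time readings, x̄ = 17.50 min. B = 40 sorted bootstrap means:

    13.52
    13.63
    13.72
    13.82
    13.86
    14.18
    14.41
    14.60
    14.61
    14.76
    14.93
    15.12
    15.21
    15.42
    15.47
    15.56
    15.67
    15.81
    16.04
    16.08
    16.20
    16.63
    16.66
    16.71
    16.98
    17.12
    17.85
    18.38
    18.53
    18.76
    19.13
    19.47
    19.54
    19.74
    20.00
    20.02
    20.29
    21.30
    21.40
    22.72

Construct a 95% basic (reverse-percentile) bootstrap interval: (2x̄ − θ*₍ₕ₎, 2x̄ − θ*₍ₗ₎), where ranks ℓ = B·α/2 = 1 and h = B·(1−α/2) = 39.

Percentile endpoints at ranks 1 and 39: θ*₍1₎ = 13.52, θ*₍39₎ = 21.40.
Basic interval reflects these around x̄:
  lower = 2 × 17.50 − 21.40 = 13.60
  upper = 2 × 17.50 − 13.52 = 21.48

(13.60, 21.48)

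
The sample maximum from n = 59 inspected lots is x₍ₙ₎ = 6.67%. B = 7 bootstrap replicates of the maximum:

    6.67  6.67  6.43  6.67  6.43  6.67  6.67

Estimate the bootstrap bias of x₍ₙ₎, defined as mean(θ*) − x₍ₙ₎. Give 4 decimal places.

bias = −0.0686

mean(θ*) = (6.67 + 6.67 + 6.43 + 6.67 + 6.43 + 6.67 + 6.67) / 7 = 6.60143
bias = 6.60143 − 6.67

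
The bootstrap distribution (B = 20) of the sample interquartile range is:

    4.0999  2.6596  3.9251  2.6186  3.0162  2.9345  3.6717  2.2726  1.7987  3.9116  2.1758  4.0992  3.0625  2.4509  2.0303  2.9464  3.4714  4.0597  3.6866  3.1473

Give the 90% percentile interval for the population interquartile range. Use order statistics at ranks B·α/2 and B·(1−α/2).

(1.7987, 4.0992)

Sorted replicates: 1.7987, 2.0303, 2.1758, 2.2726, 2.4509, 2.6186, 2.6596, 2.9345, 2.9464, 3.0162, 3.0625, 3.1473, 3.4714, 3.6717, 3.6866, 3.9116, 3.9251, 4.0597, 4.0992, 4.0999
α = 0.10; lower rank = 20 × 0.050 = 1; upper rank = 20 × 0.950 = 19.
The 1st smallest replicate is 1.7987; the 19th is 4.0992.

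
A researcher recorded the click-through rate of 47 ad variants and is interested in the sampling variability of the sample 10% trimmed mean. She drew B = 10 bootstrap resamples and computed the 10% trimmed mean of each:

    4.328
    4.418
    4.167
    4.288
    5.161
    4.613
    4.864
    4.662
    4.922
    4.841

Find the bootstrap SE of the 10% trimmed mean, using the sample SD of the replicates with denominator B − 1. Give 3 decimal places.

SE* = 0.322

Bootstrap SE is the standard deviation of the 10 replicate 10% trimmed means.
Mean of replicates: (4.328 + 4.418 + 4.167 + 4.288 + 5.161 + 4.613 + 4.864 + 4.662 + 4.922 + 4.841) / 10 = 46.2640 / 10 = 4.6264
Sum of squared deviations: (−0.2984)² + (−0.2084)² + (−0.4594)² + (−0.3384)² + (+0.5346)² + (−0.0134)² + (+0.2376)² + (+0.0356)² + (+0.2956)² + (+0.2146)² = 0.9352
Variance = 0.9352 / 9 = 0.1039
SE* = √0.1039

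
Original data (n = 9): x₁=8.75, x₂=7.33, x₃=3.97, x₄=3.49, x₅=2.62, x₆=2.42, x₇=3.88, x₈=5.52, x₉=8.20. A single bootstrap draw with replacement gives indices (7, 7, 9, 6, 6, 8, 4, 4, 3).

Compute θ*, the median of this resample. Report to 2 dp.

Resample values: 3.88, 3.88, 8.20, 2.42, 2.42, 5.52, 3.49, 3.49, 3.97.
Sorted: 2.42, 2.42, 3.49, 3.49, 3.88, 3.88, 3.97, 5.52, 8.20
Median = middle value = 3.88

θ* = 3.88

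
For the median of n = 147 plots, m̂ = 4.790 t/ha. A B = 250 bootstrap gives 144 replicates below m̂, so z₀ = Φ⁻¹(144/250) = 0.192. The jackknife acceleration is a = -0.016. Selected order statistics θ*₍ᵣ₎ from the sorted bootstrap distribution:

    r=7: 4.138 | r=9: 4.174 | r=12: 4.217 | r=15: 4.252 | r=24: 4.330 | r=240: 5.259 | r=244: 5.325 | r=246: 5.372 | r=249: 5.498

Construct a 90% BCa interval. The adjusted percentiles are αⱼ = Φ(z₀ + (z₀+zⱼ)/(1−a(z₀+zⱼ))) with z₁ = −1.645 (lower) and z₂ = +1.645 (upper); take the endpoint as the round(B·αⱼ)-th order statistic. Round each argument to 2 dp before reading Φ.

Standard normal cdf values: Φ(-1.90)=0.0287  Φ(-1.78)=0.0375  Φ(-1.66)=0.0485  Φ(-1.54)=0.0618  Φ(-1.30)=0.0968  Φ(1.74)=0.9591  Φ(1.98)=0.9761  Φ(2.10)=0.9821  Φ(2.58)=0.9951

(4.330, 5.325)

Lower: z₀ + z₁ = 0.192 + (-1.645) = -1.453; 1 − a(z₀+z₁) = 1 − (-0.016)(-1.453) = 0.9768; argument = 0.192 + (-1.453)/0.9768 = -1.2956 → -1.30.
α₁ = Φ(-1.30) = 0.0968; rank = round(250 × 0.0968) = 24; θ*₍24₎ = 4.330.
Upper: z₀ + z₂ = 1.837; 1 − a(z₀+z₂) = 1.0294; argument = 1.9765 → 1.98; α₂ = 0.9761; rank = 244; θ*₍244₎ = 5.325.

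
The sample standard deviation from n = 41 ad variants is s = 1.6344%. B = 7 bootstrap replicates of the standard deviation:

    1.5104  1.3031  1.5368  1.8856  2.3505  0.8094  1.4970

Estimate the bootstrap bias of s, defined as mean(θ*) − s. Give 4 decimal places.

mean(θ*) = (1.5104 + 1.3031 + 1.5368 + 1.8856 + 2.3505 + 0.8094 + 1.4970) / 7 = 1.55611
bias = 1.55611 − 1.6344

bias = −0.0783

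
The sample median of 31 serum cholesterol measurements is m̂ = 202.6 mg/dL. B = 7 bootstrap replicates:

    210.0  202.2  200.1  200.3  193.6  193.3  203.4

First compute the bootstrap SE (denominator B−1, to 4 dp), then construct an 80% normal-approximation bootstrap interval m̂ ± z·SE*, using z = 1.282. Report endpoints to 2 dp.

Mean of replicates = 200.4143; sum of squared deviations = 201.1486; SE* = √(201.1486/6) = 5.7901
Margin = 1.282 × 5.7901 = 7.423
Interval: 202.6 ± 7.423

(195.18, 210.02)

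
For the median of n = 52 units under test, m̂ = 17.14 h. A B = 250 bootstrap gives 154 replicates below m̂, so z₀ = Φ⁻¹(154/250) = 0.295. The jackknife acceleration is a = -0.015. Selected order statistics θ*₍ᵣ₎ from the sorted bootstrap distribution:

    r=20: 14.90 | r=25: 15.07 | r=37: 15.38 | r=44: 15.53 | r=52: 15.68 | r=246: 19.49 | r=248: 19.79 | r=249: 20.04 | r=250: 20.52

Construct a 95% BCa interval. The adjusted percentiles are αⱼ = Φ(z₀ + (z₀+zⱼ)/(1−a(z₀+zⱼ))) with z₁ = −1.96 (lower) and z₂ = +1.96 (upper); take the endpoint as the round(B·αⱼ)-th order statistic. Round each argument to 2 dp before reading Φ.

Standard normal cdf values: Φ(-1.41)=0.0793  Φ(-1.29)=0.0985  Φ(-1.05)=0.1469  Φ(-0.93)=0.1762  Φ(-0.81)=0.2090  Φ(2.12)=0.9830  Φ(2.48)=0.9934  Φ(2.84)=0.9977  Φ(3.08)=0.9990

(14.90, 19.79)

Lower: z₀ + z₁ = 0.295 + (-1.960) = -1.665; 1 − a(z₀+z₁) = 1 − (-0.015)(-1.665) = 0.9750; argument = 0.295 + (-1.665)/0.9750 = -1.4126 → -1.41.
α₁ = Φ(-1.41) = 0.0793; rank = round(250 × 0.0793) = 20; θ*₍20₎ = 14.90.
Upper: z₀ + z₂ = 2.255; 1 − a(z₀+z₂) = 1.0338; argument = 2.4762 → 2.48; α₂ = 0.9934; rank = 248; θ*₍248₎ = 19.79.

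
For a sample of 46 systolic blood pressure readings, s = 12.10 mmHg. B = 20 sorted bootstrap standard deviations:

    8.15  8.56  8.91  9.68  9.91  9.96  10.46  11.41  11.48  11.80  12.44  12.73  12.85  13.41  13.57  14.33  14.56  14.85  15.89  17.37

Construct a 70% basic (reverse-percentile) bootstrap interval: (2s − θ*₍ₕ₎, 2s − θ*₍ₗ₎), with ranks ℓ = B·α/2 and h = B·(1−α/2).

(9.64, 15.29)

Percentile endpoints at ranks 3 and 17: θ*₍3₎ = 8.91, θ*₍17₎ = 14.56.
Basic interval reflects these around s:
  lower = 2 × 12.10 − 14.56 = 9.64
  upper = 2 × 12.10 − 8.91 = 15.29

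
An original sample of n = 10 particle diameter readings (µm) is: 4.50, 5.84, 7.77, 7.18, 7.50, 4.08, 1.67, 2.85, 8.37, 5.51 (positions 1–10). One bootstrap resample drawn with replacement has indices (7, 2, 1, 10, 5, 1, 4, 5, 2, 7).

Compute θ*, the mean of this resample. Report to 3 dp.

Resample values: 1.67, 5.84, 4.50, 5.51, 7.50, 4.50, 7.18, 7.50, 5.84, 1.67.
Mean = (1.67 + 5.84 + 4.50 + 5.51 + 7.50 + 4.50 + 7.18 + 7.50 + 5.84 + 1.67) / 10 = 51.710 / 10 = 5.171

θ* = 5.171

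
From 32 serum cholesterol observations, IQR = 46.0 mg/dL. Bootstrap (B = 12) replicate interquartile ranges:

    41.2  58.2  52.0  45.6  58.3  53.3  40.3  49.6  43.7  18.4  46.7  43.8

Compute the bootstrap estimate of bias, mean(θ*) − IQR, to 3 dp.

bias = −0.075

mean(θ*) = (41.2 + 58.2 + 52.0 + 45.6 + 58.3 + 53.3 + 40.3 + 49.6 + 43.7 + 18.4 + 46.7 + 43.8) / 12 = 45.9250
bias = 45.9250 − 46.0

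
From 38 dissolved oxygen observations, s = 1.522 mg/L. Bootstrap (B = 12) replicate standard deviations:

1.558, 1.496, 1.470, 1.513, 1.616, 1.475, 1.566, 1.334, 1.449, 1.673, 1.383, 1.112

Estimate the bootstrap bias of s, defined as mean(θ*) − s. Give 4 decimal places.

bias = −0.0516

mean(θ*) = (1.558 + 1.496 + 1.470 + 1.513 + 1.616 + 1.475 + 1.566 + 1.334 + 1.449 + 1.673 + 1.383 + 1.112) / 12 = 1.47042
bias = 1.47042 − 1.522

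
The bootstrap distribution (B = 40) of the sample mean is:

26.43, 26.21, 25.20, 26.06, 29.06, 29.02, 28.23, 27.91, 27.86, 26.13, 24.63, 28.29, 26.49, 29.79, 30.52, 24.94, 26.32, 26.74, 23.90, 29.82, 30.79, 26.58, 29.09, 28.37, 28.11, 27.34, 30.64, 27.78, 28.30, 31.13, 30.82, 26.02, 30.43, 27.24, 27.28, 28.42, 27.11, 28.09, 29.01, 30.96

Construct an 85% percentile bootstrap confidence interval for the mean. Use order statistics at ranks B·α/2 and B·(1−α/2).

Sorted replicates: 23.90, 24.63, 24.94, 25.20, 26.02, 26.06, 26.13, 26.21, 26.32, 26.43, 26.49, 26.58, 26.74, 27.11, 27.24, 27.28, 27.34, 27.78, 27.86, 27.91, 28.09, 28.11, 28.23, 28.29, 28.30, 28.37, 28.42, 29.01, 29.02, 29.06, 29.09, 29.79, 29.82, 30.43, 30.52, 30.64, 30.79, 30.82, 30.96, 31.13
α = 0.15; lower rank = 40 × 0.075 = 3; upper rank = 40 × 0.925 = 37.
The 3rd smallest replicate is 24.94; the 37th is 30.79.

(24.94, 30.79)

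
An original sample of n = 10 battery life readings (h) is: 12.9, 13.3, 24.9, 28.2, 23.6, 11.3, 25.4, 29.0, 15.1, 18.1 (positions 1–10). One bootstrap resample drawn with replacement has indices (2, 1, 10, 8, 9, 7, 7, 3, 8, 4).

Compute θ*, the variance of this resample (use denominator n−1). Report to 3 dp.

θ* = 43.236

Resample values: 13.3, 12.9, 18.1, 29.0, 15.1, 25.4, 25.4, 24.9, 29.0, 28.2.
Mean = 22.1300; sum of squared deviations = 389.1210
s² = 389.1210 / 9 = 43.2357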